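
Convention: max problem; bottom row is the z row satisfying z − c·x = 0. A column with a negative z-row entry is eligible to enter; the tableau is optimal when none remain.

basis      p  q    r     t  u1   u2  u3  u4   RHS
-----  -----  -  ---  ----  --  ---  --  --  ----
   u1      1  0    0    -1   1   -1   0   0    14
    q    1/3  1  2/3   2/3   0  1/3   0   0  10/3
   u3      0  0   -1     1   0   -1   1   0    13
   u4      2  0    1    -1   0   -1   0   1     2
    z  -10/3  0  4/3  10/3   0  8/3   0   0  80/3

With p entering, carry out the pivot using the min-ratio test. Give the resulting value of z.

Ratio test on column p — row 1: 14/1 = 14; row 2: (10/3)/(1/3) = 10; row 3: entry 0 ≤ 0; row 4: 2/2 = 1. Minimum is 1 at row 4 (u4 leaves); pivot element 2.
Pivot on row 4; the z-row RHS becomes 80/3 − (-10/3)·1 = 30.

30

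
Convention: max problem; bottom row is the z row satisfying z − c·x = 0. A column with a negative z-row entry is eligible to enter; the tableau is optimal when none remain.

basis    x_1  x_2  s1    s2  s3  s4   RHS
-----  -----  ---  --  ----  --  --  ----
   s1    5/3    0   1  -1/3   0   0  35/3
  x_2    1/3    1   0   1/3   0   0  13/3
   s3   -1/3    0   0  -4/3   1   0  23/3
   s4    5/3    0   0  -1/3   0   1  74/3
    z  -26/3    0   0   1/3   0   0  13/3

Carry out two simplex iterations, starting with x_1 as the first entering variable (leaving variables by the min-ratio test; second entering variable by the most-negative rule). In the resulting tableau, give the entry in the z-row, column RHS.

72

Ratio test on column x_1 — row 1: (35/3)/(5/3) = 7; row 2: (13/3)/(1/3) = 13; row 3: entry -1/3 ≤ 0; row 4: (74/3)/(5/3) = 74/5. Minimum is 7 at row 1 (s1 leaves); pivot element 5/3.
Divide row 1 by 5/3; eliminate column x_1 from the other rows.
Second iteration: most negative z-row entry is -7/5 in column s2, so s2 enters.
Ratio test on column s2 — row 1: entry -1/5 ≤ 0; row 2: 2/(2/5) = 5; row 3: entry -7/5 ≤ 0; row 4: entry 0 ≤ 0. Minimum is 5 at row 2 (x_2 leaves); pivot element 2/5.
Divide row 2 by 2/5; eliminate column s2 from the other rows.
After both pivots, the entry at the z-row, column RHS is 72.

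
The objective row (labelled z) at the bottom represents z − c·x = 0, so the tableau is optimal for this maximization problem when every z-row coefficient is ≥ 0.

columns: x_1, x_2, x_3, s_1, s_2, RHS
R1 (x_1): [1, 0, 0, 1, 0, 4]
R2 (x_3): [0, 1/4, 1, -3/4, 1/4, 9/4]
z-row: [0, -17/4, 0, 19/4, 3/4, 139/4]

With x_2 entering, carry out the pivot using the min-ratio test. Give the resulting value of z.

73

Ratio test on column x_2 — row 1: entry 0 ≤ 0; row 2: (9/4)/(1/4) = 9. Minimum is 9 at row 2 (x_3 leaves); pivot element 1/4.
Pivot on row 2; the z-row RHS becomes 139/4 − (-17/4)·9 = 73.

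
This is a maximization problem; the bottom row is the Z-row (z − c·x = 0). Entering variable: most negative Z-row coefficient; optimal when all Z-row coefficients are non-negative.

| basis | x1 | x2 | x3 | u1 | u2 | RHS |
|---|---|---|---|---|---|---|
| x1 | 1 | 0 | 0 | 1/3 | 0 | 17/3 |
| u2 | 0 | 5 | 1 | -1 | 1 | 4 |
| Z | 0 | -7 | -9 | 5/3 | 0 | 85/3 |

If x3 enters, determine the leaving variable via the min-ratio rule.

u2

Column x3 entries and ratios — x1: 0 ≤ 0, skip; u2: 4/1 = 4.
Smallest ratio is 4 in the row of u2, so u2 leaves.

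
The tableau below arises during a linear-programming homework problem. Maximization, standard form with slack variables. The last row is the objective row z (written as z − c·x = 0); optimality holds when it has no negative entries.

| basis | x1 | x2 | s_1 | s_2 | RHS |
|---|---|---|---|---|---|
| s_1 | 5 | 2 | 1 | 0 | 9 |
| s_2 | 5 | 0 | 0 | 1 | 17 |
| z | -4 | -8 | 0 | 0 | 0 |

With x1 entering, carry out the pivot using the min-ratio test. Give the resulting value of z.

Ratio test on column x1 — row 1: 9/5 = 9/5; row 2: 17/5 = 17/5. Minimum is 9/5 at row 1 (s_1 leaves); pivot element 5.
Pivot on row 1; the z-row RHS becomes 0 − (-4)·(9/5) = 36/5.

36/5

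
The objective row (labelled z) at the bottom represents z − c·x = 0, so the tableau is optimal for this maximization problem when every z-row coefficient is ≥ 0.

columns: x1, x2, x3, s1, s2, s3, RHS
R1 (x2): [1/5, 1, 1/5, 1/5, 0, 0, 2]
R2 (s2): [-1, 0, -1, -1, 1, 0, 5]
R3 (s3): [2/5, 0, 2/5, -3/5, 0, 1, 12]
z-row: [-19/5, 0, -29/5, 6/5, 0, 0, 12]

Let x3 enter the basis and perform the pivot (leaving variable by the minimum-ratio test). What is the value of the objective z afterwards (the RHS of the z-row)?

Ratio test on column x3 — row 1: 2/(1/5) = 10; row 2: entry -1 ≤ 0; row 3: 12/(2/5) = 30. Minimum is 10 at row 1 (x2 leaves); pivot element 1/5.
Pivot on row 1; the z-row RHS becomes 12 − (-29/5)·10 = 70.

70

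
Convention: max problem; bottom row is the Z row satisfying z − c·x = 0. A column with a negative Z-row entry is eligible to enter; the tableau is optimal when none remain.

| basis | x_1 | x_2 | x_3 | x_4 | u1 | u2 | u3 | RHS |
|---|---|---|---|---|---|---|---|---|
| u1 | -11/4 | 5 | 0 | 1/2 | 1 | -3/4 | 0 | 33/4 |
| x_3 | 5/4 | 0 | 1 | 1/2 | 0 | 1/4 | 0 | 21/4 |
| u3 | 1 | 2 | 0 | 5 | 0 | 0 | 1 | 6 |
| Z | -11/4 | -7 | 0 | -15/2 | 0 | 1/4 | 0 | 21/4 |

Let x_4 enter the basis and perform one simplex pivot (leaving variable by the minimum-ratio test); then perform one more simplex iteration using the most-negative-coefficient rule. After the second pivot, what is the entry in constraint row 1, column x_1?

-19/32

Ratio test on column x_4 — row 1: (33/4)/(1/2) = 33/2; row 2: (21/4)/(1/2) = 21/2; row 3: 6/5 = 6/5. Minimum is 6/5 at row 3 (u3 leaves); pivot element 5.
Divide row 3 by 5; eliminate column x_4 from the other rows.
Second iteration: most negative Z-row entry is -4 in column x_2, so x_2 enters.
Ratio test on column x_2 — row 1: (153/20)/(24/5) = 51/32; row 2: entry -1/5 ≤ 0; row 3: (6/5)/(2/5) = 3. Minimum is 51/32 at row 1 (u1 leaves); pivot element 24/5.
Divide row 1 by 24/5; eliminate column x_2 from the other rows.
After both pivots, the entry at constraint row 1, column x_1 is -19/32.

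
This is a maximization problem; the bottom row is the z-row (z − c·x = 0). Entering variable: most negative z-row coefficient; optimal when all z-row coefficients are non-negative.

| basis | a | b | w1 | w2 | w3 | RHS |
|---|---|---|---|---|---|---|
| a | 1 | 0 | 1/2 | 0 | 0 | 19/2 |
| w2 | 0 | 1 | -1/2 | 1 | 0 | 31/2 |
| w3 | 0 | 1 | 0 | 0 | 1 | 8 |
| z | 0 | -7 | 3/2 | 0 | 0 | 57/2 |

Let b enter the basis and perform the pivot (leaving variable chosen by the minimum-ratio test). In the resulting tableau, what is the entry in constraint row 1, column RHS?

Ratio test on column b — row 1: entry 0 ≤ 0; row 2: (31/2)/1 = 31/2; row 3: 8/1 = 8. Minimum is 8 at row 3 (w3 leaves); pivot element 1.
Divide row 3 by 1; eliminate column b from the other rows.
Row 1 update in column RHS: 19/2 − 0·8 = 19/2.

19/2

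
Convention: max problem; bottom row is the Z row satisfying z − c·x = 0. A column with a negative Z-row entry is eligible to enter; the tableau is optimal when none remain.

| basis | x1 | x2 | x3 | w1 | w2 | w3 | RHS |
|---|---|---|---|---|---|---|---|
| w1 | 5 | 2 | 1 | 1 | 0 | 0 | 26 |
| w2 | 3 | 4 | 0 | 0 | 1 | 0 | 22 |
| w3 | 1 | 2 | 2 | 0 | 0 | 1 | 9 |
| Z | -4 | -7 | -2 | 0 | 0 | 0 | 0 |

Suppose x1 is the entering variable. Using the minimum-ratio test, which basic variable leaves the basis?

Column x1 entries and ratios — w1: 26/5 = 26/5; w2: 22/3 = 22/3; w3: 9/1 = 9.
Smallest ratio is 26/5 in the row of w1, so w1 leaves.

w1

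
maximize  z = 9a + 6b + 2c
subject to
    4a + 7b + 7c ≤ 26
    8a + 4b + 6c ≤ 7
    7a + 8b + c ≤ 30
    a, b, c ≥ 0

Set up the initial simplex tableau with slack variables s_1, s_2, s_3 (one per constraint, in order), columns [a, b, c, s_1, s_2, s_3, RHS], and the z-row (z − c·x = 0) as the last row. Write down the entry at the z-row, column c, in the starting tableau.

The z-row carries the negated objective coefficients: the c entry is -2.

-2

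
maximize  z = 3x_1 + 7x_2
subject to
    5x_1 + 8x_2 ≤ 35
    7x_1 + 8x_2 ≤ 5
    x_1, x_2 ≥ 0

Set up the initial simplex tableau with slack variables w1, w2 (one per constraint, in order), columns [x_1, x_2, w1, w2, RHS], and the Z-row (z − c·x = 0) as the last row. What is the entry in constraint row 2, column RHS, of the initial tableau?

The RHS of constraint 2 is b_2 = 5.

5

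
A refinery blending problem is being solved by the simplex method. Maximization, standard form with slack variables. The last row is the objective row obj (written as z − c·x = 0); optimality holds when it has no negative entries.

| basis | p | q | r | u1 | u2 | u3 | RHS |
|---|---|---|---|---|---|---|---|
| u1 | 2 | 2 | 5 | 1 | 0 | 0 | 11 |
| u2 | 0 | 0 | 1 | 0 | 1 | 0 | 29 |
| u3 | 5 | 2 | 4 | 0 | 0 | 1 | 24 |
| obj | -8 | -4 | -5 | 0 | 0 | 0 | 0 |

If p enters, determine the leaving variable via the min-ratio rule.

Column p entries and ratios — u1: 11/2 = 11/2; u2: 0 ≤ 0, skip; u3: 24/5 = 24/5.
Smallest ratio is 24/5 in the row of u3, so u3 leaves.

u3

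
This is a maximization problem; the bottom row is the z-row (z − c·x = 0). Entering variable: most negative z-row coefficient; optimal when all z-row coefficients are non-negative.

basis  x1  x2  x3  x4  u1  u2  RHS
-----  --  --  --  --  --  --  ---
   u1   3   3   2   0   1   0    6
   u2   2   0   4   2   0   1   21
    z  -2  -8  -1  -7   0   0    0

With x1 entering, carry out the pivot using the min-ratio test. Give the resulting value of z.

Ratio test on column x1 — row 1: 6/3 = 2; row 2: 21/2 = 21/2. Minimum is 2 at row 1 (u1 leaves); pivot element 3.
Pivot on row 1; the z-row RHS becomes 0 − (-2)·2 = 4.

4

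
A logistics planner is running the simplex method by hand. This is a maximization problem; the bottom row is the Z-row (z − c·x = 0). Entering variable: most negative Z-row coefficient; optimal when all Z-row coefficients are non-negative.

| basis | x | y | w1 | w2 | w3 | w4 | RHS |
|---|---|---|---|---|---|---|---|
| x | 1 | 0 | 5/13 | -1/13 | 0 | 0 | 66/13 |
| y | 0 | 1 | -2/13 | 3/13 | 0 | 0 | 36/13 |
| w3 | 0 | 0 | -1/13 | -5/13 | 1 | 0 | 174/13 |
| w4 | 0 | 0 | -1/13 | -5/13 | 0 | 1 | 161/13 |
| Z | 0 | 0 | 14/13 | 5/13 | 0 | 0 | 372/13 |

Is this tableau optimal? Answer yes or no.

yes

Every Z-row coefficient is ≥ 0, so the tableau is optimal.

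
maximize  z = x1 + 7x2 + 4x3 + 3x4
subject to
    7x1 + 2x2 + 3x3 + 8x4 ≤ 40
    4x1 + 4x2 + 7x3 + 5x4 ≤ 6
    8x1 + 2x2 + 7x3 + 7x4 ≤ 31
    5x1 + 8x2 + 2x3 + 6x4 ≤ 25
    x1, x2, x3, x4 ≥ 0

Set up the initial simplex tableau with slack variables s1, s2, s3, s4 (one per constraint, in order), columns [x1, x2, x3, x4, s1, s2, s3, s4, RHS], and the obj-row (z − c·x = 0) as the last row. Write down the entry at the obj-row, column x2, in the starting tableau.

The obj-row carries the negated objective coefficients: the x2 entry is -7.

-7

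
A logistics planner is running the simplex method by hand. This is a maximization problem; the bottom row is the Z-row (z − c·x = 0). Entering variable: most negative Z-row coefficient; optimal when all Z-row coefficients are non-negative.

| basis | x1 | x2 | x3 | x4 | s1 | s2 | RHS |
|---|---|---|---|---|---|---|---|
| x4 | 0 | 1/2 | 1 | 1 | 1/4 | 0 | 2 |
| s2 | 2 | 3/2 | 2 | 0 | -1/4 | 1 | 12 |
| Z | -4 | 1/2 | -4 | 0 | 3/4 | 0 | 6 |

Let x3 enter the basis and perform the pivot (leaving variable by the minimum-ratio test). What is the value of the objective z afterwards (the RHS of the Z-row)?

Ratio test on column x3 — row 1: 2/1 = 2; row 2: 12/2 = 6. Minimum is 2 at row 1 (x4 leaves); pivot element 1.
Pivot on row 1; the Z-row RHS becomes 6 − (-4)·2 = 14.

14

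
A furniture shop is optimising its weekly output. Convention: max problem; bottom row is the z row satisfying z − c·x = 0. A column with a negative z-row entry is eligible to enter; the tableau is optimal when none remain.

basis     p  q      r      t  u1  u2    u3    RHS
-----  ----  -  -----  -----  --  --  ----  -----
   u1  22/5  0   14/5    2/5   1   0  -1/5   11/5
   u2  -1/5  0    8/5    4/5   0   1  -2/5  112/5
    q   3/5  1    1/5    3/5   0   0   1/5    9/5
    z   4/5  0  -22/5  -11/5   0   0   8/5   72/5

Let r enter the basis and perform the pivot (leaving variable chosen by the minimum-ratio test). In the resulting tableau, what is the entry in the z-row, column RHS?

125/7

Ratio test on column r — row 1: (11/5)/(14/5) = 11/14; row 2: (112/5)/(8/5) = 14; row 3: (9/5)/(1/5) = 9. Minimum is 11/14 at row 1 (u1 leaves); pivot element 14/5.
Divide row 1 by 14/5; eliminate column r from the other rows.
z-row update in column RHS: 72/5 − (-22/5)·(11/14) = 125/7.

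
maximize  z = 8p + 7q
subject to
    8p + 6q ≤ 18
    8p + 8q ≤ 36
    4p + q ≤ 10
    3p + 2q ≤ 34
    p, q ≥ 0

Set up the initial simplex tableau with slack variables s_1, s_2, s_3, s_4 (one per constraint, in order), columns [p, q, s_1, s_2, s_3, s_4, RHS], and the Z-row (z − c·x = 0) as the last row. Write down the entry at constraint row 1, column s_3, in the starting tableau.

0

Slack s_3 belongs to constraint 3; its column is the unit vector e_3, so the entry in row 1 is 0.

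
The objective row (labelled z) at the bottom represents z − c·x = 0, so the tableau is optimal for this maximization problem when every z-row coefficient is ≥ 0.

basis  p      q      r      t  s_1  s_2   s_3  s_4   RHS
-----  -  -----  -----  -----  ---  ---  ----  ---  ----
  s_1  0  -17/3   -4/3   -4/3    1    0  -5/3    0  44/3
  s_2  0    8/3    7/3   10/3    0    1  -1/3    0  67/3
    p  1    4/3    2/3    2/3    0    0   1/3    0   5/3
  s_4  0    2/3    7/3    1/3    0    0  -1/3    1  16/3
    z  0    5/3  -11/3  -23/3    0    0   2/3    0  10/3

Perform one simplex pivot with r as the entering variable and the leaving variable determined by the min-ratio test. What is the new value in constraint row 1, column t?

Ratio test on column r — row 1: entry -4/3 ≤ 0; row 2: (67/3)/(7/3) = 67/7; row 3: (5/3)/(2/3) = 5/2; row 4: (16/3)/(7/3) = 16/7. Minimum is 16/7 at row 4 (s_4 leaves); pivot element 7/3.
Divide row 4 by 7/3; eliminate column r from the other rows.
Row 1 update in column t: -4/3 − (-4/3)·(1/7) = -8/7.

-8/7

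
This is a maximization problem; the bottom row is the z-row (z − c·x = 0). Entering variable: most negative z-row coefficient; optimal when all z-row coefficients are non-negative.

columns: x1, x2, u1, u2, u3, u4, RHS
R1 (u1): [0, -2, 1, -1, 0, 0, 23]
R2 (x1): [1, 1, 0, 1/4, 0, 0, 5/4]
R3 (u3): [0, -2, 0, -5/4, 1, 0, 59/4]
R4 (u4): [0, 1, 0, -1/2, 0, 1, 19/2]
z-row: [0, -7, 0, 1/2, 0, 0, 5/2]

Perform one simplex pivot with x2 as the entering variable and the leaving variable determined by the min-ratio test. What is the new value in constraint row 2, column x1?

1

Ratio test on column x2 — row 1: entry -2 ≤ 0; row 2: (5/4)/1 = 5/4; row 3: entry -2 ≤ 0; row 4: (19/2)/1 = 19/2. Minimum is 5/4 at row 2 (x1 leaves); pivot element 1.
Divide row 2 by 1; eliminate column x2 from the other rows.
In the new row 2, the x1 entry is the old entry divided by the pivot: 1/1 = 1.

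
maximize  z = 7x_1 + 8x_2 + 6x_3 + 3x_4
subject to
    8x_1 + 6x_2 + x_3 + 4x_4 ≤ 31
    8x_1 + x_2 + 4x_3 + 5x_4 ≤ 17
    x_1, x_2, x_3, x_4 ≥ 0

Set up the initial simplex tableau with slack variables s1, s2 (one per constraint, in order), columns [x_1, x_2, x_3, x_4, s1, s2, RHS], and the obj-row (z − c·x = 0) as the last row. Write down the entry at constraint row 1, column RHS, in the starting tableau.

31

The RHS of constraint 1 is b_1 = 31.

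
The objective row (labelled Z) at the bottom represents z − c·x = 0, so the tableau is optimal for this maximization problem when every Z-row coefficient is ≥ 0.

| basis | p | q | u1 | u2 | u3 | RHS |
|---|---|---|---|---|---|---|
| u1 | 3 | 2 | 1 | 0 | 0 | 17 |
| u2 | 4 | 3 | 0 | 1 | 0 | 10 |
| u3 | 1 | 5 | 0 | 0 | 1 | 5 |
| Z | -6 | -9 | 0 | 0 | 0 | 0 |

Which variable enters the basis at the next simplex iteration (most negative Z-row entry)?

Negative Z-row entries: p: -6, q: -9.
The most negative is -9 in column q, so q enters.

q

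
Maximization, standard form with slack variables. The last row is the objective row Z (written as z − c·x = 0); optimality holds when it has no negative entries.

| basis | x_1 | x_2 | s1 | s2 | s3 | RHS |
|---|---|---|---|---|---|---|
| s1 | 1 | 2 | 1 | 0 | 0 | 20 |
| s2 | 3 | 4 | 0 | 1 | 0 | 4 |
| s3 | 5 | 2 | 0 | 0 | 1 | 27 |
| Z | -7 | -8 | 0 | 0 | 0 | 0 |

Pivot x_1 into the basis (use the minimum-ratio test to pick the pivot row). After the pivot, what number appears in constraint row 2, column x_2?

Ratio test on column x_1 — row 1: 20/1 = 20; row 2: 4/3 = 4/3; row 3: 27/5 = 27/5. Minimum is 4/3 at row 2 (s2 leaves); pivot element 3.
Divide row 2 by 3; eliminate column x_1 from the other rows.
In the new row 2, the x_2 entry is the old entry divided by the pivot: 4/3 = 4/3.

4/3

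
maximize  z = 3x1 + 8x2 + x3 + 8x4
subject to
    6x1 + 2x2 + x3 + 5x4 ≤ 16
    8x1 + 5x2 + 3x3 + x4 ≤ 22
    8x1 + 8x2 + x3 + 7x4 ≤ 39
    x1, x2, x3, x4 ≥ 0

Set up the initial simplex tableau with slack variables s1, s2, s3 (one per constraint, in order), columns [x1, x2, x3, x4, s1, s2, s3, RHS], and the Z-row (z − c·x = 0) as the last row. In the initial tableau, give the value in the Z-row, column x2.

The Z-row carries the negated objective coefficients: the x2 entry is -8.

-8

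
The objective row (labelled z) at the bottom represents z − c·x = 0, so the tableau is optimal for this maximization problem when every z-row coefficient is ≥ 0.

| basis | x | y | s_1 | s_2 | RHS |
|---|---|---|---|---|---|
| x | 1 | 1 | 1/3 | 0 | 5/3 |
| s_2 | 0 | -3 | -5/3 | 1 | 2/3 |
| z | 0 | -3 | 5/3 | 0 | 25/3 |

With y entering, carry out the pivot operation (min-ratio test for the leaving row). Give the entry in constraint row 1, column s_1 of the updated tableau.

1/3

Ratio test on column y — row 1: (5/3)/1 = 5/3; row 2: entry -3 ≤ 0. Minimum is 5/3 at row 1 (x leaves); pivot element 1.
Divide row 1 by 1; eliminate column y from the other rows.
In the new row 1, the s_1 entry is the old entry divided by the pivot: (1/3)/1 = 1/3.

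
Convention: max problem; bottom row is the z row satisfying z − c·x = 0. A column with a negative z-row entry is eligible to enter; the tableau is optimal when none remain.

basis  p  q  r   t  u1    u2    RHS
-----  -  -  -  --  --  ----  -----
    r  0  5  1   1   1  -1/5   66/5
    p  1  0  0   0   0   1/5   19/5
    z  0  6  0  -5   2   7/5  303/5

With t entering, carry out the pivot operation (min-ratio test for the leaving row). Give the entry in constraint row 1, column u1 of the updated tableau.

Ratio test on column t — row 1: (66/5)/1 = 66/5; row 2: entry 0 ≤ 0. Minimum is 66/5 at row 1 (r leaves); pivot element 1.
Divide row 1 by 1; eliminate column t from the other rows.
In the new row 1, the u1 entry is the old entry divided by the pivot: 1/1 = 1.

1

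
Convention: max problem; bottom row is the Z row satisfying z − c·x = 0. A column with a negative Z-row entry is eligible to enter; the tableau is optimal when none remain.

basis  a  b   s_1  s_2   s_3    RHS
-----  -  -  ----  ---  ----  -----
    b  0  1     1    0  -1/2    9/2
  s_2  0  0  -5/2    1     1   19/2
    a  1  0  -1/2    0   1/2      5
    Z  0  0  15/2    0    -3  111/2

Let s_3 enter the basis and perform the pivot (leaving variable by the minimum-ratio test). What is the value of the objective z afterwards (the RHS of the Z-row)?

84

Ratio test on column s_3 — row 1: entry -1/2 ≤ 0; row 2: (19/2)/1 = 19/2; row 3: 5/(1/2) = 10. Minimum is 19/2 at row 2 (s_2 leaves); pivot element 1.
Pivot on row 2; the Z-row RHS becomes 111/2 − (-3)·(19/2) = 84.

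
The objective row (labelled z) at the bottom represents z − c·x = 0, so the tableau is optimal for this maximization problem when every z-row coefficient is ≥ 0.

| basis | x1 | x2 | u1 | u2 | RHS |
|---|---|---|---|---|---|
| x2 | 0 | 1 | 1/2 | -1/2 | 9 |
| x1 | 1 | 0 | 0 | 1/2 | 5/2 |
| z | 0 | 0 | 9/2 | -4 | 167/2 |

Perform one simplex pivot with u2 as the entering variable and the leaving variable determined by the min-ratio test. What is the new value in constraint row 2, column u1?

0

Ratio test on column u2 — row 1: entry -1/2 ≤ 0; row 2: (5/2)/(1/2) = 5. Minimum is 5 at row 2 (x1 leaves); pivot element 1/2.
Divide row 2 by 1/2; eliminate column u2 from the other rows.
In the new row 2, the u1 entry is the old entry divided by the pivot: 0/(1/2) = 0.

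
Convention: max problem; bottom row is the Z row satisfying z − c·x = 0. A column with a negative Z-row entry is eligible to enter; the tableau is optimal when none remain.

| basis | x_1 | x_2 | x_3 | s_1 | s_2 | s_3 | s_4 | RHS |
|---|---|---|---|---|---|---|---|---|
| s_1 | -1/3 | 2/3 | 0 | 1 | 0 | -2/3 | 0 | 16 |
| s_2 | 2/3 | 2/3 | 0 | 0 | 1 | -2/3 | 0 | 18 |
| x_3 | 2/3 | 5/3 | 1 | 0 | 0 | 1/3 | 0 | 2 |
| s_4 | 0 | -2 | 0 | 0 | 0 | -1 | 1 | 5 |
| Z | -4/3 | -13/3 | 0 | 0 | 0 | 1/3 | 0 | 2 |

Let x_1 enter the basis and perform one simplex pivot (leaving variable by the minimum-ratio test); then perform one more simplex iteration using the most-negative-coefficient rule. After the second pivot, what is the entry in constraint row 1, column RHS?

Ratio test on column x_1 — row 1: entry -1/3 ≤ 0; row 2: 18/(2/3) = 27; row 3: 2/(2/3) = 3; row 4: entry 0 ≤ 0. Minimum is 3 at row 3 (x_3 leaves); pivot element 2/3.
Divide row 3 by 2/3; eliminate column x_1 from the other rows.
Second iteration: most negative Z-row entry is -1 in column x_2, so x_2 enters.
Ratio test on column x_2 — row 1: 17/(3/2) = 34/3; row 2: entry -1 ≤ 0; row 3: 3/(5/2) = 6/5; row 4: entry -2 ≤ 0. Minimum is 6/5 at row 3 (x_1 leaves); pivot element 5/2.
Divide row 3 by 5/2; eliminate column x_2 from the other rows.
After both pivots, the entry at constraint row 1, column RHS is 76/5.

76/5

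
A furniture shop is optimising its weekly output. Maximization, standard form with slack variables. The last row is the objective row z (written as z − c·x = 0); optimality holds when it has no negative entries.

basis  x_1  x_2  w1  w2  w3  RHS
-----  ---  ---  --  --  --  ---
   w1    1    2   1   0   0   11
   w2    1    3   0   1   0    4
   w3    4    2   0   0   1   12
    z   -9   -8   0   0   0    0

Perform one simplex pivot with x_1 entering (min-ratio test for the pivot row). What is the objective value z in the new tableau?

Ratio test on column x_1 — row 1: 11/1 = 11; row 2: 4/1 = 4; row 3: 12/4 = 3. Minimum is 3 at row 3 (w3 leaves); pivot element 4.
Pivot on row 3; the z-row RHS becomes 0 − (-9)·3 = 27.

27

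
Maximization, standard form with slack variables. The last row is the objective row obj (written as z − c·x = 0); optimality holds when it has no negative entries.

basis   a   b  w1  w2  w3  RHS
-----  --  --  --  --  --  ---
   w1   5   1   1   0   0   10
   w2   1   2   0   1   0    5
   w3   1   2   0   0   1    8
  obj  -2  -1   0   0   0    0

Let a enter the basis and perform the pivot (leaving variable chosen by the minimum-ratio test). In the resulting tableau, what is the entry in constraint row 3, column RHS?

6

Ratio test on column a — row 1: 10/5 = 2; row 2: 5/1 = 5; row 3: 8/1 = 8. Minimum is 2 at row 1 (w1 leaves); pivot element 5.
Divide row 1 by 5; eliminate column a from the other rows.
Row 3 update in column RHS: 8 − 1·2 = 6.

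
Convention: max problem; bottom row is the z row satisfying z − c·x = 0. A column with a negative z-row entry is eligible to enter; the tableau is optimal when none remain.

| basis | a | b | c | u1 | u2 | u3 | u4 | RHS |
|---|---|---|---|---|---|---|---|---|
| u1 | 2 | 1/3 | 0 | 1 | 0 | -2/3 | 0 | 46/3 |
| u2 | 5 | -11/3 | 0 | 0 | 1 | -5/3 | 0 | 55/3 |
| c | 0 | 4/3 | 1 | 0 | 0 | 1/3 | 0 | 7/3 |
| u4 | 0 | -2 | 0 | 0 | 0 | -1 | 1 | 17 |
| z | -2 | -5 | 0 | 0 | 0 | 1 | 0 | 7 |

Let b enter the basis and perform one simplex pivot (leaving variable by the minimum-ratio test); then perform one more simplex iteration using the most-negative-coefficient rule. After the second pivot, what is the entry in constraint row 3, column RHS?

7/4

Ratio test on column b — row 1: (46/3)/(1/3) = 46; row 2: entry -11/3 ≤ 0; row 3: (7/3)/(4/3) = 7/4; row 4: entry -2 ≤ 0. Minimum is 7/4 at row 3 (c leaves); pivot element 4/3.
Divide row 3 by 4/3; eliminate column b from the other rows.
Second iteration: most negative z-row entry is -2 in column a, so a enters.
Ratio test on column a — row 1: (59/4)/2 = 59/8; row 2: (99/4)/5 = 99/20; row 3: entry 0 ≤ 0; row 4: entry 0 ≤ 0. Minimum is 99/20 at row 2 (u2 leaves); pivot element 5.
Divide row 2 by 5; eliminate column a from the other rows.
After both pivots, the entry at constraint row 3, column RHS is 7/4.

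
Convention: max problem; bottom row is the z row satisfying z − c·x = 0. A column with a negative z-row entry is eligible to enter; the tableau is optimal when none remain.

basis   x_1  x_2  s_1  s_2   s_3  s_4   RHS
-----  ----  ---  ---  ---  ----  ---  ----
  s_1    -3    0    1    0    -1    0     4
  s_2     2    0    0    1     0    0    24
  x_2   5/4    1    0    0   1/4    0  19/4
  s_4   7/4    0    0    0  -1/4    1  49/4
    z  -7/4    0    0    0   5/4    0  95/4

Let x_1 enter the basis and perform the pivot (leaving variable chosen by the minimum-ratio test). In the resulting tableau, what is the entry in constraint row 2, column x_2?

Ratio test on column x_1 — row 1: entry -3 ≤ 0; row 2: 24/2 = 12; row 3: (19/4)/(5/4) = 19/5; row 4: (49/4)/(7/4) = 7. Minimum is 19/5 at row 3 (x_2 leaves); pivot element 5/4.
Divide row 3 by 5/4; eliminate column x_1 from the other rows.
Row 2 update in column x_2: 0 − 2·(4/5) = -8/5.

-8/5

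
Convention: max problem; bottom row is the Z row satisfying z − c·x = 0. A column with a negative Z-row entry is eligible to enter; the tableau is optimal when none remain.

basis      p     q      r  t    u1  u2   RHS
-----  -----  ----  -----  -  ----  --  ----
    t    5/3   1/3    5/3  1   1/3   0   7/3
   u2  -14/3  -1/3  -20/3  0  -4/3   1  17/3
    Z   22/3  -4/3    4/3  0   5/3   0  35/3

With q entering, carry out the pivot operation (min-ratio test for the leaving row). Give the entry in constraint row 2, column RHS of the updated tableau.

Ratio test on column q — row 1: (7/3)/(1/3) = 7; row 2: entry -1/3 ≤ 0. Minimum is 7 at row 1 (t leaves); pivot element 1/3.
Divide row 1 by 1/3; eliminate column q from the other rows.
Row 2 update in column RHS: 17/3 − (-1/3)·7 = 8.

8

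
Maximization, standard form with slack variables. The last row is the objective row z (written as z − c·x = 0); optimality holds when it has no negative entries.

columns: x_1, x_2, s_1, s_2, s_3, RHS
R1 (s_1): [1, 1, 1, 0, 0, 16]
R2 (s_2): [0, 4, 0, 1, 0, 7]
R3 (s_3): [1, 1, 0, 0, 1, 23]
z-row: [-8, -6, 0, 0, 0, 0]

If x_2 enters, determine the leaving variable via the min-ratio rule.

Column x_2 entries and ratios — s_1: 16/1 = 16; s_2: 7/4 = 7/4; s_3: 23/1 = 23.
Smallest ratio is 7/4 in the row of s_2, so s_2 leaves.

s_2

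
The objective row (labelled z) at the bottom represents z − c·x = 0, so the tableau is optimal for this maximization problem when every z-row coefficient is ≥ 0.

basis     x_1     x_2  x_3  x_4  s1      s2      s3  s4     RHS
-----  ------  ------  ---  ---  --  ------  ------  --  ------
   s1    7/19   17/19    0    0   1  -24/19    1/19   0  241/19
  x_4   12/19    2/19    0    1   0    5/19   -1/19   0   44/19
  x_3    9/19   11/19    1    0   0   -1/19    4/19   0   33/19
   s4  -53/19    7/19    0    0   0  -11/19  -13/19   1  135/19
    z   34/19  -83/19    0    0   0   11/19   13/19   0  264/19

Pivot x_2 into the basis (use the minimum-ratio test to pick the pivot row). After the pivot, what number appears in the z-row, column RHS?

Ratio test on column x_2 — row 1: (241/19)/(17/19) = 241/17; row 2: (44/19)/(2/19) = 22; row 3: (33/19)/(11/19) = 3; row 4: (135/19)/(7/19) = 135/7. Minimum is 3 at row 3 (x_3 leaves); pivot element 11/19.
Divide row 3 by 11/19; eliminate column x_2 from the other rows.
z-row update in column RHS: 264/19 − (-83/19)·3 = 27.

27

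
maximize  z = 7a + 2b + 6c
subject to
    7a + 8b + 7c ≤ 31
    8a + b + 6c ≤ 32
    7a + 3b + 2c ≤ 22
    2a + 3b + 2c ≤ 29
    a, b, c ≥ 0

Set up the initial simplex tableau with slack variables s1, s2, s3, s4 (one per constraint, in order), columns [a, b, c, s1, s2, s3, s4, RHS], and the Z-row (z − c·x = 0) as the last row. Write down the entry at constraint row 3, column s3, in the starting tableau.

Slack s3 belongs to constraint 3; its column is the unit vector e_3, so the entry in row 3 is 1.

1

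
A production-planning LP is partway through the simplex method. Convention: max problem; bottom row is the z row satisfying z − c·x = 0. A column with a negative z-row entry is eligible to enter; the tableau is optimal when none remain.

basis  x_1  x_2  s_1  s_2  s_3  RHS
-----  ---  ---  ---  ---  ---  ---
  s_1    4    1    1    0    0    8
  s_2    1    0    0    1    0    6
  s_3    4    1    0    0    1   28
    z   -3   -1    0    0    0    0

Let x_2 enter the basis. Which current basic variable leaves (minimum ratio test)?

Column x_2 entries and ratios — s_1: 8/1 = 8; s_2: 0 ≤ 0, skip; s_3: 28/1 = 28.
Smallest ratio is 8 in the row of s_1, so s_1 leaves.

s_1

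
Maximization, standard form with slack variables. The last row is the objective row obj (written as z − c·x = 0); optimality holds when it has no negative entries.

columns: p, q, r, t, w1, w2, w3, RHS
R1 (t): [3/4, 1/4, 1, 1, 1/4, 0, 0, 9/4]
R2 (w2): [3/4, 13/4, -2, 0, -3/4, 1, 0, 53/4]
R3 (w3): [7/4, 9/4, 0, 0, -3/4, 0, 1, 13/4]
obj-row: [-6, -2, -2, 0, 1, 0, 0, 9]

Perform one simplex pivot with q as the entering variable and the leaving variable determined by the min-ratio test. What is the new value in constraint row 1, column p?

5/9

Ratio test on column q — row 1: (9/4)/(1/4) = 9; row 2: (53/4)/(13/4) = 53/13; row 3: (13/4)/(9/4) = 13/9. Minimum is 13/9 at row 3 (w3 leaves); pivot element 9/4.
Divide row 3 by 9/4; eliminate column q from the other rows.
Row 1 update in column p: 3/4 − (1/4)·(7/9) = 5/9.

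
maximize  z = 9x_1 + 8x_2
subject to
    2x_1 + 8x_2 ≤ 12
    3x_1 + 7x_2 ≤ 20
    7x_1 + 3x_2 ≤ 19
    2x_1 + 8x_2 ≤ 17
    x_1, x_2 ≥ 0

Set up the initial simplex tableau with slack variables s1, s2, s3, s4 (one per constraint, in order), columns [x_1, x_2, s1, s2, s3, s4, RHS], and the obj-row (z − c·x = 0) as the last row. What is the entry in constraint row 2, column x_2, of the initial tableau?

Constraint 2 has coefficient 7 on x_2.

7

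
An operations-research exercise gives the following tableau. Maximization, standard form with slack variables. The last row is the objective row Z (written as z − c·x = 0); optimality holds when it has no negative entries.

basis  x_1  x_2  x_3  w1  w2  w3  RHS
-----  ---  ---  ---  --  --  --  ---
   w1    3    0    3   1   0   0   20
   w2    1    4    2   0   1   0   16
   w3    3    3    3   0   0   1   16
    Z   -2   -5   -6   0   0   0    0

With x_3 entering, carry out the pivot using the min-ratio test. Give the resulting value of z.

32

Ratio test on column x_3 — row 1: 20/3 = 20/3; row 2: 16/2 = 8; row 3: 16/3 = 16/3. Minimum is 16/3 at row 3 (w3 leaves); pivot element 3.
Pivot on row 3; the Z-row RHS becomes 0 − (-6)·(16/3) = 32.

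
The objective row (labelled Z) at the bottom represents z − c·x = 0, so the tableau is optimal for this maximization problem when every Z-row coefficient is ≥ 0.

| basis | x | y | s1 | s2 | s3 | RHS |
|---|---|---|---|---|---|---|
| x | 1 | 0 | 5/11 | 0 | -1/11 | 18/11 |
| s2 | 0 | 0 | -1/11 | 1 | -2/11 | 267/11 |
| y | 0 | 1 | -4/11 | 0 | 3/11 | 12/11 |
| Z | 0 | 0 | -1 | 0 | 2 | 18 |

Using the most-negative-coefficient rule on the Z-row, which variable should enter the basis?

Negative Z-row entries: s1: -1.
The most negative is -1 in column s1, so s1 enters.

s1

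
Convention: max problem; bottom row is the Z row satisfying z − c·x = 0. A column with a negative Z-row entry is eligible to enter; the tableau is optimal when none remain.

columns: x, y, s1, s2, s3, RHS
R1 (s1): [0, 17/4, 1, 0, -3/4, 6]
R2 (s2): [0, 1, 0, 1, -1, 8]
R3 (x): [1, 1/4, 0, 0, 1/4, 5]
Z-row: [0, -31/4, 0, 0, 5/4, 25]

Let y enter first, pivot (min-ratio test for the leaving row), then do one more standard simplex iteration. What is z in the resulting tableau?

Ratio test on column y — row 1: 6/(17/4) = 24/17; row 2: 8/1 = 8; row 3: 5/(1/4) = 20. Minimum is 24/17 at row 1 (s1 leaves); pivot element 17/4.
Pivot on row 1; the Z-row RHS becomes 25 − (-31/4)·(24/17) = 611/17.
Next entering variable (most negative Z-row entry -2/17): s3.
Ratio test on column s3 — row 1: entry -3/17 ≤ 0; row 2: entry -14/17 ≤ 0; row 3: (79/17)/(5/17) = 79/5. Minimum is 79/5 at row 3 (x leaves); pivot element 5/17.
After the second pivot the Z-row RHS is 611/17 − (-2/17)·(79/5) = 189/5.

189/5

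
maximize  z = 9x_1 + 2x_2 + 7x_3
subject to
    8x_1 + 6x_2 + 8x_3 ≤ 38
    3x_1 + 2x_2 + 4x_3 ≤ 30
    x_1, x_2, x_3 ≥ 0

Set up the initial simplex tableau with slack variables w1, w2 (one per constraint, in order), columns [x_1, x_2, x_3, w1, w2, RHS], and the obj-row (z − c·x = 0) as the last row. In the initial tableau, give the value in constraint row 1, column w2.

0

Slack w2 belongs to constraint 2; its column is the unit vector e_2, so the entry in row 1 is 0.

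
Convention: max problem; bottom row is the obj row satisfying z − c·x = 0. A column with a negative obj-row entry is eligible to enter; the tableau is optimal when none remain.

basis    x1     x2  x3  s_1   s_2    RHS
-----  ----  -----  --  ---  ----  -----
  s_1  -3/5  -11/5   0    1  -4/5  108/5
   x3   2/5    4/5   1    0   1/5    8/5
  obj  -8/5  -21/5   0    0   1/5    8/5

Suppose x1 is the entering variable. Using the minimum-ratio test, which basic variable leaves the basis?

x3

Column x1 entries and ratios — s_1: -3/5 ≤ 0, skip; x3: (8/5)/(2/5) = 4.
Smallest ratio is 4 in the row of x3, so x3 leaves.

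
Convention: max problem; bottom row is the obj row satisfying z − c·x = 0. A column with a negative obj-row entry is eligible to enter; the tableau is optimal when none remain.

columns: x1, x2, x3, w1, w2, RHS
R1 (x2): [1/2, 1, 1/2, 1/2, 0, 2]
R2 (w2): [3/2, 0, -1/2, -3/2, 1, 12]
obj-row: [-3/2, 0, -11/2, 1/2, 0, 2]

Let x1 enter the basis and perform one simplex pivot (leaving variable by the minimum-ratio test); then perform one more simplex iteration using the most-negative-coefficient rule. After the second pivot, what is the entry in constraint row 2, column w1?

Ratio test on column x1 — row 1: 2/(1/2) = 4; row 2: 12/(3/2) = 8. Minimum is 4 at row 1 (x2 leaves); pivot element 1/2.
Divide row 1 by 1/2; eliminate column x1 from the other rows.
Second iteration: most negative obj-row entry is -4 in column x3, so x3 enters.
Ratio test on column x3 — row 1: 4/1 = 4; row 2: entry -2 ≤ 0. Minimum is 4 at row 1 (x1 leaves); pivot element 1.
Divide row 1 by 1; eliminate column x3 from the other rows.
After both pivots, the entry at constraint row 2, column w1 is -1.

-1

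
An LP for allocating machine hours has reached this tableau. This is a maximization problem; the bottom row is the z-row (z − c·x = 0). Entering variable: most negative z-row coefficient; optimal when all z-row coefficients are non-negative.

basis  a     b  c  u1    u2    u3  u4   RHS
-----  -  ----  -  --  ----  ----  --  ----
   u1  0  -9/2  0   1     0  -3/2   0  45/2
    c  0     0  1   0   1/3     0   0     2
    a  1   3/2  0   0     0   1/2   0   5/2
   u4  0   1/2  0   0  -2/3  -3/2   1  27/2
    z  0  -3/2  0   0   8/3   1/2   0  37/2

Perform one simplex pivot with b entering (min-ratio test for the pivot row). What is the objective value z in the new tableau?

21

Ratio test on column b — row 1: entry -9/2 ≤ 0; row 2: entry 0 ≤ 0; row 3: (5/2)/(3/2) = 5/3; row 4: (27/2)/(1/2) = 27. Minimum is 5/3 at row 3 (a leaves); pivot element 3/2.
Pivot on row 3; the z-row RHS becomes 37/2 − (-3/2)·(5/3) = 21.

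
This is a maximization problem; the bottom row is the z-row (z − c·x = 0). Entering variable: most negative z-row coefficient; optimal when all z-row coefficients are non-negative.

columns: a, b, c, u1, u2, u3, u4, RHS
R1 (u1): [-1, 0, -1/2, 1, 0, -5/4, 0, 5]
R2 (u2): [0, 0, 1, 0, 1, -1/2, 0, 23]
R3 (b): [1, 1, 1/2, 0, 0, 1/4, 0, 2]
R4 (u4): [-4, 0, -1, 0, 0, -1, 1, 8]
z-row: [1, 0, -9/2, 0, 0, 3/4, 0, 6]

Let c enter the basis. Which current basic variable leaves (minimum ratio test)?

Column c entries and ratios — u1: -1/2 ≤ 0, skip; u2: 23/1 = 23; b: 2/(1/2) = 4; u4: -1 ≤ 0, skip.
Smallest ratio is 4 in the row of b, so b leaves.

b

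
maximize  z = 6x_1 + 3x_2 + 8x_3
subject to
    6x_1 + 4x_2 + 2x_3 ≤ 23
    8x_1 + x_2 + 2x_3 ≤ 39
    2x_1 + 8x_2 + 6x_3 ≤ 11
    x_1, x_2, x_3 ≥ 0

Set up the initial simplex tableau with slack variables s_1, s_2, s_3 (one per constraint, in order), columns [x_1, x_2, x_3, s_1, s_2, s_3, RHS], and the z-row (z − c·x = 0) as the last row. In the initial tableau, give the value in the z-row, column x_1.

The z-row carries the negated objective coefficients: the x_1 entry is -6.

-6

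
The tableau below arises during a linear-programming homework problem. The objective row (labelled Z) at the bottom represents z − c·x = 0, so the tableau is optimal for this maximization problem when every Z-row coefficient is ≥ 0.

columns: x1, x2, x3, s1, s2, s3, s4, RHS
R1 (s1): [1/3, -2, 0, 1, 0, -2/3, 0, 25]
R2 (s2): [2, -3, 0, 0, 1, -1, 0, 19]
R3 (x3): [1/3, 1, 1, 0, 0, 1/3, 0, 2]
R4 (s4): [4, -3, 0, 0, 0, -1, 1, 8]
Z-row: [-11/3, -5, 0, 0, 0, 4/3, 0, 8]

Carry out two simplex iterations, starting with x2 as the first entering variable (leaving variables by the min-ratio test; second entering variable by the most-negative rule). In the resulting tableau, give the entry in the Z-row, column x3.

31/5

Ratio test on column x2 — row 1: entry -2 ≤ 0; row 2: entry -3 ≤ 0; row 3: 2/1 = 2; row 4: entry -3 ≤ 0. Minimum is 2 at row 3 (x3 leaves); pivot element 1.
Divide row 3 by 1; eliminate column x2 from the other rows.
Second iteration: most negative Z-row entry is -2 in column x1, so x1 enters.
Ratio test on column x1 — row 1: 29/1 = 29; row 2: 25/3 = 25/3; row 3: 2/(1/3) = 6; row 4: 14/5 = 14/5. Minimum is 14/5 at row 4 (s4 leaves); pivot element 5.
Divide row 4 by 5; eliminate column x1 from the other rows.
After both pivots, the entry at the Z-row, column x3 is 31/5.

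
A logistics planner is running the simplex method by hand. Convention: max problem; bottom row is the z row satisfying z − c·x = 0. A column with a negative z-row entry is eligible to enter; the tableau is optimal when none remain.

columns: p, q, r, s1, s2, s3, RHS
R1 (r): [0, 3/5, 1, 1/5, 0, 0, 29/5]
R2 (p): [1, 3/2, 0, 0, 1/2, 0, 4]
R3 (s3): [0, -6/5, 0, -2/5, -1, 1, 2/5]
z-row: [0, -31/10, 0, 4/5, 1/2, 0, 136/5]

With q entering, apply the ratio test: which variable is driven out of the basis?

Column q entries and ratios — r: (29/5)/(3/5) = 29/3; p: 4/(3/2) = 8/3; s3: -6/5 ≤ 0, skip.
Smallest ratio is 8/3 in the row of p, so p leaves.

p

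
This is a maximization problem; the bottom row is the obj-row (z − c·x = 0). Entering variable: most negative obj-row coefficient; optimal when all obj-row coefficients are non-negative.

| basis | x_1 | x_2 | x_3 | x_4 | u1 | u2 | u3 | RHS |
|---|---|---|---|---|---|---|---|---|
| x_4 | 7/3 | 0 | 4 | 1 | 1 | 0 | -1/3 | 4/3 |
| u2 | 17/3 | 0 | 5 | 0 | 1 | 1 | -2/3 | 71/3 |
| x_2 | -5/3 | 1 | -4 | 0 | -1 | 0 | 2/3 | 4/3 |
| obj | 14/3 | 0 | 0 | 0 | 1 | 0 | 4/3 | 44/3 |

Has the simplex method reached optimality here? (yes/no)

Every obj-row coefficient is ≥ 0, so the tableau is optimal.

yes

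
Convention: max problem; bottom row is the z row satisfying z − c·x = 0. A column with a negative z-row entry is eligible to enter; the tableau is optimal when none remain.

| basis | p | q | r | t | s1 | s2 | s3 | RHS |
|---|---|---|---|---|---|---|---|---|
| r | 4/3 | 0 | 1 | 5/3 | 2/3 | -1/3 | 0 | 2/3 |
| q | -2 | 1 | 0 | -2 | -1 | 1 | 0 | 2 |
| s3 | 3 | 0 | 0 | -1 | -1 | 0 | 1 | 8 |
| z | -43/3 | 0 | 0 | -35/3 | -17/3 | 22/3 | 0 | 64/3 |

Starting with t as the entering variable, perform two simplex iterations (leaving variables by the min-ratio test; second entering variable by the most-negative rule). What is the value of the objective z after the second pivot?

Ratio test on column t — row 1: (2/3)/(5/3) = 2/5; row 2: entry -2 ≤ 0; row 3: entry -1 ≤ 0. Minimum is 2/5 at row 1 (r leaves); pivot element 5/3.
Pivot on row 1; the z-row RHS becomes 64/3 − (-35/3)·(2/5) = 26.
Next entering variable (most negative z-row entry -5): p.
Ratio test on column p — row 1: (2/5)/(4/5) = 1/2; row 2: entry -2/5 ≤ 0; row 3: (42/5)/(19/5) = 42/19. Minimum is 1/2 at row 1 (t leaves); pivot element 4/5.
After the second pivot the z-row RHS is 26 − (-5)·(1/2) = 57/2.

57/2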